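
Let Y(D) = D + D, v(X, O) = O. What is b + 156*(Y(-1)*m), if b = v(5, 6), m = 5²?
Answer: -7794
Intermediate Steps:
m = 25
b = 6
Y(D) = 2*D
b + 156*(Y(-1)*m) = 6 + 156*((2*(-1))*25) = 6 + 156*(-2*25) = 6 + 156*(-50) = 6 - 7800 = -7794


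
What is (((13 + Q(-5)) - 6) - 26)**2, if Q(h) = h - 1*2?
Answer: 676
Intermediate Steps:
Q(h) = -2 + h (Q(h) = h - 2 = -2 + h)
(((13 + Q(-5)) - 6) - 26)**2 = (((13 + (-2 - 5)) - 6) - 26)**2 = (((13 - 7) - 6) - 26)**2 = ((6 - 6) - 26)**2 = (0 - 26)**2 = (-26)**2 = 676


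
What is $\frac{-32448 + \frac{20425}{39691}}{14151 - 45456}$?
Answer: $\frac{67782797}{65396145} \approx 1.0365$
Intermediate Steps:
$\frac{-32448 + \frac{20425}{39691}}{14151 - 45456} = \frac{-32448 + 20425 \cdot \frac{1}{39691}}{-31305} = \left(-32448 + \frac{1075}{2089}\right) \left(- \frac{1}{31305}\right) = \left(- \frac{67782797}{2089}\right) \left(- \frac{1}{31305}\right) = \frac{67782797}{65396145}$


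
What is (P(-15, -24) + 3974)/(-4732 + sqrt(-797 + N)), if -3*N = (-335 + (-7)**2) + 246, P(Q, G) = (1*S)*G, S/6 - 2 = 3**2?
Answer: -33928440/67177823 - 2390*I*sqrt(7053)/67177823 ≈ -0.50505 - 0.0029879*I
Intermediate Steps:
S = 66 (S = 12 + 6*3**2 = 12 + 6*9 = 12 + 54 = 66)
P(Q, G) = 66*G (P(Q, G) = (1*66)*G = 66*G)
N = 40/3 (N = -((-335 + (-7)**2) + 246)/3 = -((-335 + 49) + 246)/3 = -(-286 + 246)/3 = -1/3*(-40) = 40/3 ≈ 13.333)
(P(-15, -24) + 3974)/(-4732 + sqrt(-797 + N)) = (66*(-24) + 3974)/(-4732 + sqrt(-797 + 40/3)) = (-1584 + 3974)/(-4732 + sqrt(-2351/3)) = 2390/(-4732 + I*sqrt(7053)/3)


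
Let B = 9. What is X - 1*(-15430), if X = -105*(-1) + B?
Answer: 15544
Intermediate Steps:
X = 114 (X = -105*(-1) + 9 = 105 + 9 = 114)
X - 1*(-15430) = 114 - 1*(-15430) = 114 + 15430 = 15544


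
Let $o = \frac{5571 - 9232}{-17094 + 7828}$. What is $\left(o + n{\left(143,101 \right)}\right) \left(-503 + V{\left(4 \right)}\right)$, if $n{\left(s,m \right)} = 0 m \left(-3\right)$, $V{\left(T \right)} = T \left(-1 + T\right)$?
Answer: $- \frac{1797551}{9266} \approx -193.99$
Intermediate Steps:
$n{\left(s,m \right)} = 0$ ($n{\left(s,m \right)} = 0 \left(-3\right) = 0$)
$o = \frac{3661}{9266}$ ($o = - \frac{3661}{-9266} = \left(-3661\right) \left(- \frac{1}{9266}\right) = \frac{3661}{9266} \approx 0.3951$)
$\left(o + n{\left(143,101 \right)}\right) \left(-503 + V{\left(4 \right)}\right) = \left(\frac{3661}{9266} + 0\right) \left(-503 + 4 \left(-1 + 4\right)\right) = \frac{3661 \left(-503 + 4 \cdot 3\right)}{9266} = \frac{3661 \left(-503 + 12\right)}{9266} = \frac{3661}{9266} \left(-491\right) = - \frac{1797551}{9266}$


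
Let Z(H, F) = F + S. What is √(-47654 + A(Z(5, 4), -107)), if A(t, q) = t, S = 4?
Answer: 3*I*√5294 ≈ 218.28*I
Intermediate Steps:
Z(H, F) = 4 + F (Z(H, F) = F + 4 = 4 + F)
√(-47654 + A(Z(5, 4), -107)) = √(-47654 + (4 + 4)) = √(-47654 + 8) = √(-47646) = 3*I*√5294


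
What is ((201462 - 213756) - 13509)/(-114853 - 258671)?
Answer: 8601/124508 ≈ 0.069080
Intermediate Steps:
((201462 - 213756) - 13509)/(-114853 - 258671) = (-12294 - 13509)/(-373524) = -25803*(-1/373524) = 8601/124508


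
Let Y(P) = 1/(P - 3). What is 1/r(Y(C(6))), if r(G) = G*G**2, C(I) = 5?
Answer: 8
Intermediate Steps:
Y(P) = 1/(-3 + P)
r(G) = G**3
1/r(Y(C(6))) = 1/((1/(-3 + 5))**3) = 1/((1/2)**3) = 1/(1/8) = 8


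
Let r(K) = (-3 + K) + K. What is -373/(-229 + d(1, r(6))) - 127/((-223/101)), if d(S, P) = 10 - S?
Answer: 2905119/49060 ≈ 59.216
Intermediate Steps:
r(K) = -3 + 2*K
-373/(-229 + d(1, r(6))) - 127/((-223/101)) = -373/(-229 + (10 - 1*1)) - 127/((-223/101)) = -373/(-229 + (10 - 1)) - 127/((-223*1/101)) = -373/(-229 + 9) - 127/(-223/101) = -373/(-220) - 127*(-101/223) = -373*(-1/220) + 12827/223 = 373/220 + 12827/223 = 2905119/49060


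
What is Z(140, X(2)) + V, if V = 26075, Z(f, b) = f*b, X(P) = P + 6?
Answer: 27195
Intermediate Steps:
X(P) = 6 + P
Z(f, b) = b*f
Z(140, X(2)) + V = (6 + 2)*140 + 26075 = 8*140 + 26075 = 1120 + 26075 = 27195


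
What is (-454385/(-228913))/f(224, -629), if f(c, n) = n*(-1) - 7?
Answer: 454385/142383886 ≈ 0.0031913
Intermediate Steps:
f(c, n) = -7 - n (f(c, n) = -n - 7 = -7 - n)
(-454385/(-228913))/f(224, -629) = (-454385/(-228913))/(-7 - 1*(-629)) = (-454385*(-1/228913))/(-7 + 629) = (454385/228913)/622 = (454385/228913)*(1/622) = 454385/142383886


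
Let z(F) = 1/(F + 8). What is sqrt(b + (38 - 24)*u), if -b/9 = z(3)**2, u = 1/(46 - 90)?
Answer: I*sqrt(190)/22 ≈ 0.62655*I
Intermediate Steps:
u = -1/44 (u = 1/(-44) = -1/44 ≈ -0.022727)
z(F) = 1/(8 + F)
b = -9/121 (b = -9/(8 + 3)**2 = -9*(1/11)**2 = -9*1/121 = -9/121 ≈ -0.074380)
sqrt(b + (38 - 24)*u) = sqrt(-9/121 + (38 - 24)*(-1/44)) = sqrt(-9/121 + 14*(-1/44)) = sqrt(-9/121 - 7/22) = sqrt(-95/242) = I*sqrt(190)/22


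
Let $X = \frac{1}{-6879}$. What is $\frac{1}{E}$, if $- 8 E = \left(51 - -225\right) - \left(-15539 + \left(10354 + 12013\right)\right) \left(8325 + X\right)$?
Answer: $\frac{4586}{32585148289} \approx 1.4074 \cdot 10^{-7}$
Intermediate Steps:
$X = - \frac{1}{6879} \approx -0.00014537$
$E = \frac{32585148289}{4586}$ ($E = - \frac{\left(51 - -225\right) - \left(-15539 + \left(10354 + 12013\right)\right) \left(8325 - \frac{1}{6879}\right)}{8} = - \frac{\left(51 + 225\right) - \left(-15539 + 22367\right) \frac{57267674}{6879}}{8} = - \frac{276 - 6828 \cdot \frac{57267674}{6879}}{8} = - \frac{276 - \frac{130341226024}{2293}}{8} = \left(- \frac{1}{8}\right) \left(- \frac{130340593156}{2293}\right) = \frac{32585148289}{4586} \approx 7.1054 \cdot 10^{6}$)
$\frac{1}{E} = \frac{1}{\frac{32585148289}{4586}} = \frac{4586}{32585148289}$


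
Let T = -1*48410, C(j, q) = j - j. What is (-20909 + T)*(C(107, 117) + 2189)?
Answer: -151739291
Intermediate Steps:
C(j, q) = 0
T = -48410
(-20909 + T)*(C(107, 117) + 2189) = (-20909 - 48410)*(0 + 2189) = -69319*2189 = -151739291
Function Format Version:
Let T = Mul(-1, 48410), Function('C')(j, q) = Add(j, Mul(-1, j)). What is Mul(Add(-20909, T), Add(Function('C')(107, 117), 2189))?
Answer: -151739291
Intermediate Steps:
Function('C')(j, q) = 0
T = -48410
Mul(Add(-20909, T), Add(Function('C')(107, 117), 2189)) = Mul(Add(-20909, -48410), Add(0, 2189)) = Mul(-69319, 2189) = -151739291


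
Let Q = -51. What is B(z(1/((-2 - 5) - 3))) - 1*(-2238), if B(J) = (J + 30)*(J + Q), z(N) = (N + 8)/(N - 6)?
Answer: 2741908/3721 ≈ 736.87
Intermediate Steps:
z(N) = (8 + N)/(-6 + N)
B(J) = (-51 + J)*(30 + J) (B(J) = (J + 30)*(J - 51) = (30 + J)*(-51 + J) = (-51 + J)*(30 + J))
B(z(1/((-2 - 5) - 3))) - 1*(-2238) = (-1530 + ((8 + 1/((-2 - 5) - 3))/(-6 + 1/((-2 - 5) - 3)))**2 - 21*(8 + 1/((-2 - 5) - 3))/(-6 + 1/((-2 - 5) - 3))) - 1*(-2238) = (-1530 + ((8 + 1/(-7 - 3))/(-6 + 1/(-7 - 3)))**2 - 21*(8 + 1/(-7 - 3))/(-6 + 1/(-7 - 3))) + 2238 = (-1530 + ((8 + 1/(-10))/(-6 + 1/(-10)))**2 - 21*(8 + 1/(-10))/(-6 + 1/(-10))) + 2238 = (-1530 + ((8 - 1/10)/(-6 - 1/10))**2 - 21*(8 - 1/10)/(-6 - 1/10)) + 2238 = (-1530 + ((79/10)/(-61/10))**2 - 21*79/((-61/10)*10)) + 2238 = (-1530 + (-10/61*79/10)**2 - (-210)*79/(61*10)) + 2238 = (-1530 + (-79/61)**2 - 21*(-79/61)) + 2238 = (-1530 + 6241/3721 + 1659/61) + 2238 = -5585690/3721 + 2238 = 2741908/3721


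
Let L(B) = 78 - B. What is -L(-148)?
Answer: -226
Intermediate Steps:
-L(-148) = -(78 - 1*(-148)) = -(78 + 148) = -1*226 = -226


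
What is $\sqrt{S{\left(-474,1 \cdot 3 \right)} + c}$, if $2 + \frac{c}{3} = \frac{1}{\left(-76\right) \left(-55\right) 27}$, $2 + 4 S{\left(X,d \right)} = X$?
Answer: $\frac{i \sqrt{4914111455}}{6270} \approx 11.18 i$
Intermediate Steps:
$S{\left(X,d \right)} = - \frac{1}{2} + \frac{X}{4}$
$c = - \frac{225719}{37620}$ ($c = -6 + \frac{3}{\left(-76\right) \left(-55\right) 27} = -6 + \frac{3}{4180 \cdot 27} = -6 + \frac{3}{112860} = -6 + 3 \cdot \frac{1}{112860} = -6 + \frac{1}{37620} = - \frac{225719}{37620} \approx -6.0$)
$\sqrt{S{\left(-474,1 \cdot 3 \right)} + c} = \sqrt{\left(- \frac{1}{2} + \frac{1}{4} \left(-474\right)\right) - \frac{225719}{37620}} = \sqrt{\left(- \frac{1}{2} - \frac{237}{2}\right) - \frac{225719}{37620}} = \sqrt{-119 - \frac{225719}{37620}} = \sqrt{- \frac{4702499}{37620}} = \frac{i \sqrt{4914111455}}{6270}$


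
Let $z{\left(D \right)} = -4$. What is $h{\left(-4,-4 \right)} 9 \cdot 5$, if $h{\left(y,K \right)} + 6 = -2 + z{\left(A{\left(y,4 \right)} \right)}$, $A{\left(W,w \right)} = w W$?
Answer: $-540$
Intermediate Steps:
$A{\left(W,w \right)} = W w$
$h{\left(y,K \right)} = -12$ ($h{\left(y,K \right)} = -6 - 6 = -12$)
$h{\left(-4,-4 \right)} 9 \cdot 5 = \left(-12\right) 9 \cdot 5 = \left(-108\right) 5 = -540$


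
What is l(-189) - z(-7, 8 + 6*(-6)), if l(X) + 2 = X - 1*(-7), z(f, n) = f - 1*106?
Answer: -71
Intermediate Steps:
z(f, n) = -106 + f (z(f, n) = f - 106 = -106 + f)
l(X) = 5 + X (l(X) = -2 + (X - 1*(-7)) = -2 + (X + 7) = -2 + (7 + X) = 5 + X)
l(-189) - z(-7, 8 + 6*(-6)) = (5 - 189) - (-106 - 7) = -184 - 1*(-113) = -184 + 113 = -71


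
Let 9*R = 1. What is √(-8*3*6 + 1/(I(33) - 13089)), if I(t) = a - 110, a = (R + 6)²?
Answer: 3*I*√18184912264222/1066094 ≈ 12.0*I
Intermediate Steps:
R = ⅑ (R = (⅑)*1 = ⅑ ≈ 0.11111)
a = 3025/81 (a = (⅑ + 6)² = (55/9)² = 3025/81 ≈ 37.346)
I(t) = -5885/81 (I(t) = 3025/81 - 110 = -5885/81)
√(-8*3*6 + 1/(I(33) - 13089)) = √(-8*3*6 + 1/(-5885/81 - 13089)) = √(-24*6 + 1/(-1066094/81)) = √(-144 - 81/1066094) = √(-153517617/1066094) = 3*I*√18184912264222/1066094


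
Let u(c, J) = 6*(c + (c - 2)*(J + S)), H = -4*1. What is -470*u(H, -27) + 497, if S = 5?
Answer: -360463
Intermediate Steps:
H = -4
u(c, J) = 6*c + 6*(-2 + c)*(5 + J) (u(c, J) = 6*(c + (c - 2)*(J + 5)) = 6*(c + (-2 + c)*(5 + J)) = 6*c + 6*(-2 + c)*(5 + J))
-470*u(H, -27) + 497 = -470*(-60 - 12*(-27) + 36*(-4) + 6*(-27)*(-4)) + 497 = -470*(-60 + 324 - 144 + 648) + 497 = -470*768 + 497 = -360960 + 497 = -360463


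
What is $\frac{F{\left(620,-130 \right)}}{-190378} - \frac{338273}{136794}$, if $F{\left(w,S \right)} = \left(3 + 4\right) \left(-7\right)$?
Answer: $- \frac{16098258572}{6510642033} \approx -2.4726$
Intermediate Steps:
$F{\left(w,S \right)} = -49$ ($F{\left(w,S \right)} = 7 \left(-7\right) = -49$)
$\frac{F{\left(620,-130 \right)}}{-190378} - \frac{338273}{136794} = - \frac{49}{-190378} - \frac{338273}{136794} = \left(-49\right) \left(- \frac{1}{190378}\right) - \frac{338273}{136794} = \frac{49}{190378} - \frac{338273}{136794} = - \frac{16098258572}{6510642033}$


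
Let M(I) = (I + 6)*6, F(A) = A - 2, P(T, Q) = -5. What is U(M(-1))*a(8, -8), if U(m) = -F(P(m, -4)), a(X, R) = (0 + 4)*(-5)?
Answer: -140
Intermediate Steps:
F(A) = -2 + A
a(X, R) = -20 (a(X, R) = 4*(-5) = -20)
M(I) = 36 + 6*I (M(I) = (6 + I)*6 = 36 + 6*I)
U(m) = 7 (U(m) = -(-2 - 5) = -1*(-7) = 7)
U(M(-1))*a(8, -8) = 7*(-20) = -140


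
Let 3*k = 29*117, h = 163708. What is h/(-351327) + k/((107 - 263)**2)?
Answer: -30655103/73076016 ≈ -0.41950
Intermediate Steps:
k = 1131 (k = (29*117)/3 = (1/3)*3393 = 1131)
h/(-351327) + k/((107 - 263)**2) = 163708/(-351327) + 1131/((107 - 263)**2) = 163708*(-1/351327) + 1131/((-156)**2) = -163708/351327 + 1131/24336 = -163708/351327 + 1131*(1/24336) = -163708/351327 + 29/624 = -30655103/73076016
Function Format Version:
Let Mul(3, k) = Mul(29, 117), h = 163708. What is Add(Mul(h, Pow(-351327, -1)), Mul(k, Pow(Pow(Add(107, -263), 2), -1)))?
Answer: Rational(-30655103, 73076016) ≈ -0.41950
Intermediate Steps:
k = 1131 (k = Mul(Rational(1, 3), Mul(29, 117)) = Mul(Rational(1, 3), 3393) = 1131)
Add(Mul(h, Pow(-351327, -1)), Mul(k, Pow(Pow(Add(107, -263), 2), -1))) = Add(Mul(163708, Pow(-351327, -1)), Mul(1131, Pow(Pow(Add(107, -263), 2), -1))) = Add(Mul(163708, Rational(-1, 351327)), Mul(1131, Pow(Pow(-156, 2), -1))) = Add(Rational(-163708, 351327), Mul(1131, Pow(24336, -1))) = Add(Rational(-163708, 351327), Mul(1131, Rational(1, 24336))) = Add(Rational(-163708, 351327), Rational(29, 624)) = Rational(-30655103, 73076016)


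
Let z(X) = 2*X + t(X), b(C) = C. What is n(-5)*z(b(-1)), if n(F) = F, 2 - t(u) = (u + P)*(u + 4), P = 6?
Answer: 75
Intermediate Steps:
t(u) = 2 - (4 + u)*(6 + u) (t(u) = 2 - (u + 6)*(u + 4) = 2 - (6 + u)*(4 + u) = 2 - (4 + u)*(6 + u))
z(X) = -22 - X**2 - 8*X (z(X) = 2*X + (-22 - X**2 - 10*X) = -22 - X**2 - 8*X)
n(-5)*z(b(-1)) = -5*(-22 - 1*(-1)**2 - 8*(-1)) = -5*(-22 - 1*1 + 8) = -5*(-22 - 1 + 8) = -5*(-15) = 75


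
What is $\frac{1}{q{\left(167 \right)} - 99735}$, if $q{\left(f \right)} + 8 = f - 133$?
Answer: $- \frac{1}{99709} \approx -1.0029 \cdot 10^{-5}$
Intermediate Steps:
$q{\left(f \right)} = -141 + f$ ($q{\left(f \right)} = -8 + \left(f - 133\right) = -8 + \left(-133 + f\right) = -141 + f$)
$\frac{1}{q{\left(167 \right)} - 99735} = \frac{1}{\left(-141 + 167\right) - 99735} = \frac{1}{26 - 99735} = \frac{1}{-99709} = - \frac{1}{99709}$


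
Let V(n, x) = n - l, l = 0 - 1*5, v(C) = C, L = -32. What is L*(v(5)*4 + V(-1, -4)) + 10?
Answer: -758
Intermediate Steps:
l = -5 (l = 0 - 5 = -5)
V(n, x) = 5 + n (V(n, x) = n - 1*(-5) = n + 5 = 5 + n)
L*(v(5)*4 + V(-1, -4)) + 10 = -32*(5*4 + (5 - 1)) + 10 = -32*(20 + 4) + 10 = -32*24 + 10 = -768 + 10 = -758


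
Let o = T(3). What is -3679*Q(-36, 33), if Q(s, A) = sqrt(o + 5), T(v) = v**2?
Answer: -3679*sqrt(14) ≈ -13766.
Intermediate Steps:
o = 9 (o = 3**2 = 9)
Q(s, A) = sqrt(14) (Q(s, A) = sqrt(9 + 5) = sqrt(14))
-3679*Q(-36, 33) = -3679*sqrt(14)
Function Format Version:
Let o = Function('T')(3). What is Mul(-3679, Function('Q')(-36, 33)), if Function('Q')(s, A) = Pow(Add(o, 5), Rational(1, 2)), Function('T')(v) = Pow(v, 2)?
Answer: Mul(-3679, Pow(14, Rational(1, 2))) ≈ -13766.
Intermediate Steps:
o = 9 (o = Pow(3, 2) = 9)
Function('Q')(s, A) = Pow(14, Rational(1, 2)) (Function('Q')(s, A) = Pow(Add(9, 5), Rational(1, 2)) = Pow(14, Rational(1, 2)))
Mul(-3679, Function('Q')(-36, 33)) = Mul(-3679, Pow(14, Rational(1, 2)))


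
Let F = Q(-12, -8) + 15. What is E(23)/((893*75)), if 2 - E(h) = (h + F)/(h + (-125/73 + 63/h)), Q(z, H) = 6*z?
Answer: 8104/158931675 ≈ 5.0990e-5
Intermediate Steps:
F = -57 (F = 6*(-12) + 15 = -72 + 15 = -57)
E(h) = 2 - (-57 + h)/(-125/73 + h + 63/h) (E(h) = 2 - (h - 57)/(h + (-125/73 + 63/h)) = 2 - (-57 + h)/(h + (-125*1/73 + 63/h)) = 2 - (-57 + h)/(h + (-125/73 + 63/h)) = 2 - (-57 + h)/(-125/73 + h + 63/h))
E(23)/((893*75)) = ((9198 + 73*23**2 + 3911*23)/(4599 - 125*23 + 73*23**2))/((893*75)) = ((9198 + 73*529 + 89953)/(4599 - 2875 + 73*529))/66975 = ((9198 + 38617 + 89953)/(4599 - 2875 + 38617))*(1/66975) = (137768/40341)*(1/66975) = ((1/40341)*137768)*(1/66975) = (8104/2373)*(1/66975) = 8104/158931675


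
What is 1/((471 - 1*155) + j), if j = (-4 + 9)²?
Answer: 1/341 ≈ 0.0029326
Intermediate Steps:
j = 25 (j = 5² = 25)
1/((471 - 1*155) + j) = 1/((471 - 1*155) + 25) = 1/((471 - 155) + 25) = 1/(316 + 25) = 1/341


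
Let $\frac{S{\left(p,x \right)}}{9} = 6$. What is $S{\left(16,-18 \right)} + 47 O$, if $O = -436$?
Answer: $-20438$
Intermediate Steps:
$S{\left(p,x \right)} = 54$ ($S{\left(p,x \right)} = 9 \cdot 6 = 54$)
$S{\left(16,-18 \right)} + 47 O = 54 + 47 \left(-436\right) = 54 - 20492 = -20438$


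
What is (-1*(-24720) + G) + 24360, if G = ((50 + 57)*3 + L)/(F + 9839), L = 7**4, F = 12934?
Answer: 1117701562/22773 ≈ 49080.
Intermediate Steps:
L = 2401
G = 2722/22773 (G = ((50 + 57)*3 + 2401)/(12934 + 9839) = (107*3 + 2401)/22773 = (321 + 2401)*(1/22773) = 2722*(1/22773) = 2722/22773 ≈ 0.11953)
(-1*(-24720) + G) + 24360 = (-1*(-24720) + 2722/22773) + 24360 = (24720 + 2722/22773) + 24360 = 562951282/22773 + 24360 = 1117701562/22773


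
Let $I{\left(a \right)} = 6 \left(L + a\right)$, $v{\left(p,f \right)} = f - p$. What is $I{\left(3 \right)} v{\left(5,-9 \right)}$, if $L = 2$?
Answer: $-420$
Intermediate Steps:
$I{\left(a \right)} = 12 + 6 a$ ($I{\left(a \right)} = 6 \left(2 + a\right) = 12 + 6 a$)
$I{\left(3 \right)} v{\left(5,-9 \right)} = \left(12 + 6 \cdot 3\right) \left(-9 - 5\right) = \left(12 + 18\right) \left(-9 - 5\right) = 30 \left(-14\right) = -420$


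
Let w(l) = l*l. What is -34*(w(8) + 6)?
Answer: -2380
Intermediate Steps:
w(l) = l²
-34*(w(8) + 6) = -34*(8² + 6) = -34*(64 + 6) = -34*70 = -2380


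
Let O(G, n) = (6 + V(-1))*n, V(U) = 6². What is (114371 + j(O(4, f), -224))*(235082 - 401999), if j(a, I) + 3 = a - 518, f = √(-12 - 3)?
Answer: -19003500450 - 7010514*I*√15 ≈ -1.9004e+10 - 2.7152e+7*I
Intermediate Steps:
V(U) = 36
f = I*√15 (f = √(-15) = I*√15 ≈ 3.873*I)
O(G, n) = 42*n (O(G, n) = (6 + 36)*n = 42*n)
j(a, I) = -521 + a (j(a, I) = -3 + (a - 518) = -3 + (-518 + a) = -521 + a)
(114371 + j(O(4, f), -224))*(235082 - 401999) = (114371 + (-521 + 42*(I*√15)))*(235082 - 401999) = (114371 + (-521 + 42*I*√15))*(-166917) = (113850 + 42*I*√15)*(-166917) = -19003500450 - 7010514*I*√15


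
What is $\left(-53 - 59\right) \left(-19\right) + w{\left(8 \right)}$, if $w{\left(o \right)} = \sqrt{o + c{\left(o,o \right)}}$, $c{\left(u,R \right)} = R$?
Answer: $2132$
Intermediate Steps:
$w{\left(o \right)} = \sqrt{2} \sqrt{o}$ ($w{\left(o \right)} = \sqrt{o + o} = \sqrt{2 o} = \sqrt{2} \sqrt{o}$)
$\left(-53 - 59\right) \left(-19\right) + w{\left(8 \right)} = \left(-53 - 59\right) \left(-19\right) + \sqrt{2} \sqrt{8} = \left(-112\right) \left(-19\right) + \sqrt{2} \cdot 2 \sqrt{2} = 2128 + 4 = 2132$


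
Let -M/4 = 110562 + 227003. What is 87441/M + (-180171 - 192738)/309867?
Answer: -176873062229/139467005140 ≈ -1.2682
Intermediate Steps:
M = -1350260 (M = -4*(110562 + 227003) = -4*337565 = -1350260)
87441/M + (-180171 - 192738)/309867 = 87441/(-1350260) + (-180171 - 192738)/309867 = 87441*(-1/1350260) - 372909*1/309867 = -87441/1350260 - 124303/103289 = -176873062229/139467005140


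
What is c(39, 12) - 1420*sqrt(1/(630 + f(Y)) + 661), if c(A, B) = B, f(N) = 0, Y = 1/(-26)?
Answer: 12 - 142*sqrt(29150170)/21 ≈ -36496.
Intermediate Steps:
Y = -1/26 ≈ -0.038462
c(39, 12) - 1420*sqrt(1/(630 + f(Y)) + 661) = 12 - 1420*sqrt(1/(630 + 0) + 661) = 12 - 1420*sqrt(1/630 + 661) = 12 - 142*sqrt(29150170)/21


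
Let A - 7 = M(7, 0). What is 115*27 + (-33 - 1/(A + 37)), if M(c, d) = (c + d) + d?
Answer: 156671/51 ≈ 3072.0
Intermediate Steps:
M(c, d) = c + 2*d
A = 14 (A = 7 + (7 + 2*0) = 7 + (7 + 0) = 7 + 7 = 14)
115*27 + (-33 - 1/(A + 37)) = 115*27 + (-33 - 1/(14 + 37)) = 3105 + (-33 - 1/51) = 3105 - 1684/51 = 156671/51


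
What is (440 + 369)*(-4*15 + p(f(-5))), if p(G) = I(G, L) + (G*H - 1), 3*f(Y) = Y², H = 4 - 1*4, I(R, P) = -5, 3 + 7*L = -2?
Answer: -53394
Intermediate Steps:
L = -5/7 (L = -3/7 + (⅐)*(-2) = -3/7 - 2/7 = -5/7 ≈ -0.71429)
H = 0 (H = 4 - 4 = 0)
f(Y) = Y²/3
p(G) = -6 (p(G) = -5 + (G*0 - 1) = -5 + (0 - 1) = -5 - 1 = -6)
(440 + 369)*(-4*15 + p(f(-5))) = (440 + 369)*(-4*15 - 6) = 809*(-60 - 6) = 809*(-66) = -53394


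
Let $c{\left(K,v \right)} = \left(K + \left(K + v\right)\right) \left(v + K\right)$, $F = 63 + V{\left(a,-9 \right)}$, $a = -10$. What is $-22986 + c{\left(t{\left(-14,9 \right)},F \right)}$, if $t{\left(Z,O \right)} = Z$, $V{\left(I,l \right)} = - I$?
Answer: $-20331$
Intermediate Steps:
$F = 73$ ($F = 63 - -10 = 63 + 10 = 73$)
$c{\left(K,v \right)} = \left(K + v\right) \left(v + 2 K\right)$ ($c{\left(K,v \right)} = \left(v + 2 K\right) \left(K + v\right) = \left(K + v\right) \left(v + 2 K\right)$)
$-22986 + c{\left(t{\left(-14,9 \right)},F \right)} = -22986 + \left(73^{2} + 2 \left(-14\right)^{2} + 3 \left(-14\right) 73\right) = -22986 + \left(5329 + 2 \cdot 196 - 3066\right) = -22986 + \left(5329 + 392 - 3066\right) = -22986 + 2655 = -20331$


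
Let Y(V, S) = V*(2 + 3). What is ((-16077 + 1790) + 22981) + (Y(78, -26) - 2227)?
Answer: 6857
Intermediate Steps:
Y(V, S) = 5*V (Y(V, S) = V*5 = 5*V)
((-16077 + 1790) + 22981) + (Y(78, -26) - 2227) = ((-16077 + 1790) + 22981) + (5*78 - 2227) = (-14287 + 22981) + (390 - 2227) = 8694 - 1837 = 6857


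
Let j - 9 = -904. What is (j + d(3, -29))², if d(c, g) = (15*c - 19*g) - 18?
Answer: 100489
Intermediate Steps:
j = -895 (j = 9 - 904 = -895)
d(c, g) = -18 - 19*g + 15*c (d(c, g) = (-19*g + 15*c) - 18 = -18 - 19*g + 15*c)
(j + d(3, -29))² = (-895 + (-18 - 19*(-29) + 15*3))² = (-895 + (-18 + 551 + 45))² = (-895 + 578)² = (-317)² = 100489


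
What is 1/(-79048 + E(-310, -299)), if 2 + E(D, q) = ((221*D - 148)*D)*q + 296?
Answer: -1/6363988774 ≈ -1.5713e-10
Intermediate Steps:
E(D, q) = 294 + D*q*(-148 + 221*D) (E(D, q) = -2 + (((221*D - 148)*D)*q + 296) = -2 + (((-148 + 221*D)*D)*q + 296) = -2 + ((D*(-148 + 221*D))*q + 296) = -2 + (D*q*(-148 + 221*D) + 296) = -2 + (296 + D*q*(-148 + 221*D)) = 294 + D*q*(-148 + 221*D))
1/(-79048 + E(-310, -299)) = 1/(-79048 + (294 - 148*(-310)*(-299) + 221*(-299)*(-310)²)) = 1/(-79048 + (294 - 13718120 + 221*(-299)*96100)) = 1/(-79048 + (294 - 13718120 - 6350191900)) = 1/(-79048 - 6363909726) = 1/(-6363988774) = -1/6363988774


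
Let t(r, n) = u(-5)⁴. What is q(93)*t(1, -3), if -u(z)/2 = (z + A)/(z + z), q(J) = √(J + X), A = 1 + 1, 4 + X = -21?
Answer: 162*√17/625 ≈ 1.0687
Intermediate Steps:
X = -25 (X = -4 - 21 = -25)
A = 2
q(J) = √(-25 + J) (q(J) = √(J - 25) = √(-25 + J))
u(z) = -(2 + z)/z (u(z) = -2*(z + 2)/(z + z) = -2*(2 + z)/(2*z) = -2*(2 + z)*1/(2*z) = -(2 + z)/z)
t(r, n) = 81/625 (t(r, n) = ((-2 - 1*(-5))/(-5))⁴ = (-(-2 + 5)/5)⁴ = (-⅕*3)⁴ = (-⅗)⁴ = 81/625)
q(93)*t(1, -3) = √(-25 + 93)*(81/625) = √68*(81/625) = (2*√17)*(81/625) = 162*√17/625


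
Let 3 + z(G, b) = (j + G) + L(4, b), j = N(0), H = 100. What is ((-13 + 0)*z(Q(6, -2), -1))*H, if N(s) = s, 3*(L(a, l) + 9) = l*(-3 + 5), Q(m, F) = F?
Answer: 57200/3 ≈ 19067.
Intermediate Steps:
L(a, l) = -9 + 2*l/3 (L(a, l) = -9 + (l*(-3 + 5))/3 = -9 + (l*2)/3 = -9 + (2*l)/3 = -9 + 2*l/3)
j = 0
z(G, b) = -12 + G + 2*b/3 (z(G, b) = -3 + ((0 + G) + (-9 + 2*b/3)) = -3 + (G + (-9 + 2*b/3)) = -3 + (-9 + G + 2*b/3) = -12 + G + 2*b/3)
((-13 + 0)*z(Q(6, -2), -1))*H = ((-13 + 0)*(-12 - 2 + (2/3)*(-1)))*100 = -13*(-12 - 2 - 2/3)*100 = -13*(-44/3)*100 = (572/3)*100 = 57200/3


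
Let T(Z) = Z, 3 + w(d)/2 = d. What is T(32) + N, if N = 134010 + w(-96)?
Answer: 133844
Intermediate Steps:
w(d) = -6 + 2*d
N = 133812 (N = 134010 + (-6 + 2*(-96)) = 134010 + (-6 - 192) = 134010 - 198 = 133812)
T(32) + N = 32 + 133812 = 133844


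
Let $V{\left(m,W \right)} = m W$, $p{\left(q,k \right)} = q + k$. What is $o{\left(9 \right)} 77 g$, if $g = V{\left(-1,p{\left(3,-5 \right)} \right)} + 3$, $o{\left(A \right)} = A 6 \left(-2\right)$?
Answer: $-41580$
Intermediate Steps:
$p{\left(q,k \right)} = k + q$
$V{\left(m,W \right)} = W m$
$o{\left(A \right)} = - 12 A$ ($o{\left(A \right)} = 6 A \left(-2\right) = - 12 A$)
$g = 5$ ($g = \left(-5 + 3\right) \left(-1\right) + 3 = \left(-2\right) \left(-1\right) + 3 = 2 + 3 = 5$)
$o{\left(9 \right)} 77 g = \left(-12\right) 9 \cdot 77 \cdot 5 = \left(-108\right) 77 \cdot 5 = \left(-8316\right) 5 = -41580$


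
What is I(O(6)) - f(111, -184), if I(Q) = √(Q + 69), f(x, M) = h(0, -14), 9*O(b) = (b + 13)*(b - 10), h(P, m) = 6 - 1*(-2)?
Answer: -8 + √545/3 ≈ -0.21826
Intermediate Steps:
h(P, m) = 8 (h(P, m) = 6 + 2 = 8)
O(b) = (-10 + b)*(13 + b)/9 (O(b) = ((b + 13)*(b - 10))/9 = ((13 + b)*(-10 + b))/9 = ((-10 + b)*(13 + b))/9 = (-10 + b)*(13 + b)/9)
f(x, M) = 8
I(Q) = √(69 + Q)
I(O(6)) - f(111, -184) = √(69 + (-130/9 + (⅓)*6 + (⅑)*6²)) - 1*8 = √(69 + (-130/9 + 2 + (⅑)*36)) - 8 = √(69 + (-130/9 + 2 + 4)) - 8 = √(69 - 76/9) - 8 = √(545/9) - 8 = √545/3 - 8 = -8 + √545/3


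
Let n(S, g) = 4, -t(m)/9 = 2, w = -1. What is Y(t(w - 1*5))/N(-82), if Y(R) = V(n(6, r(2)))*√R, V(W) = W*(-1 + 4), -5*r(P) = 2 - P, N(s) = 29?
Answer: 36*I*√2/29 ≈ 1.7556*I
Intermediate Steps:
r(P) = -⅖ + P/5 (r(P) = -(2 - P)/5 = -⅖ + P/5)
t(m) = -18 (t(m) = -9*2 = -18)
V(W) = 3*W (V(W) = W*3 = 3*W)
Y(R) = 12*√R (Y(R) = (3*4)*√R = 12*√R)
Y(t(w - 1*5))/N(-82) = (12*√(-18))/29 = (12*(3*I*√2))*(1/29) = (36*I*√2)*(1/29) = 36*I*√2/29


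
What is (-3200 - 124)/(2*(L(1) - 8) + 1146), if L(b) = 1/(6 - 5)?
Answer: -831/283 ≈ -2.9364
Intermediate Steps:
L(b) = 1 (L(b) = 1/1 = 1)
(-3200 - 124)/(2*(L(1) - 8) + 1146) = (-3200 - 124)/(2*(1 - 8) + 1146) = -3324/(2*(-7) + 1146) = -3324/(-14 + 1146) = -3324/1132 = -3324*1/1132 = -831/283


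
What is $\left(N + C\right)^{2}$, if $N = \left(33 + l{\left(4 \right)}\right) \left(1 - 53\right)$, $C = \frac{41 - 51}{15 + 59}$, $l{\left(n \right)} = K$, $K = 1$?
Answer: $\frac{4279907241}{1369} \approx 3.1263 \cdot 10^{6}$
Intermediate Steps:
$l{\left(n \right)} = 1$
$C = - \frac{5}{37}$ ($C = - \frac{10}{74} = \left(-10\right) \frac{1}{74} = - \frac{5}{37} \approx -0.13514$)
$N = -1768$ ($N = \left(33 + 1\right) \left(1 - 53\right) = 34 \left(-52\right) = -1768$)
$\left(N + C\right)^{2} = \left(-1768 - \frac{5}{37}\right)^{2} = \left(- \frac{65421}{37}\right)^{2} = \frac{4279907241}{1369}$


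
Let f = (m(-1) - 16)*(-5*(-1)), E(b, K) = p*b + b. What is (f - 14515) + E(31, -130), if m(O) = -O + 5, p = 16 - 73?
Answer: -16301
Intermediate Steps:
p = -57
E(b, K) = -56*b (E(b, K) = -57*b + b = -56*b)
m(O) = 5 - O
f = -50 (f = ((5 - 1*(-1)) - 16)*(-5*(-1)) = ((5 + 1) - 16)*5 = (6 - 16)*5 = -10*5 = -50)
(f - 14515) + E(31, -130) = (-50 - 14515) - 56*31 = -14565 - 1736 = -16301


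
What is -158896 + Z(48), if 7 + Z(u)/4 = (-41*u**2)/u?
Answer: -166796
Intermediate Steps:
Z(u) = -28 - 164*u (Z(u) = -28 + 4*((-41*u**2)/u) = -28 + 4*(-41*u) = -28 - 164*u)
-158896 + Z(48) = -158896 + (-28 - 164*48) = -158896 + (-28 - 7872) = -158896 - 7900 = -166796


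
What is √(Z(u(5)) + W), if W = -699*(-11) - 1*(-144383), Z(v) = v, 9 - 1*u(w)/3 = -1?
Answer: √152102 ≈ 390.00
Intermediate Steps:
u(w) = 30 (u(w) = 27 - 3*(-1) = 27 + 3 = 30)
W = 152072 (W = 7689 + 144383 = 152072)
√(Z(u(5)) + W) = √(30 + 152072) = √152102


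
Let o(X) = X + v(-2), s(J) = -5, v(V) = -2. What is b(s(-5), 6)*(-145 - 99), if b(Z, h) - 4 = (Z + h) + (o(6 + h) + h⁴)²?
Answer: -416176404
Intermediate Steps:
o(X) = -2 + X (o(X) = X - 2 = -2 + X)
b(Z, h) = 4 + Z + h + (4 + h + h⁴)² (b(Z, h) = 4 + ((Z + h) + ((-2 + (6 + h)) + h⁴)²) = 4 + ((Z + h) + ((4 + h) + h⁴)²) = 4 + ((Z + h) + (4 + h + h⁴)²) = 4 + (Z + h + (4 + h + h⁴)²) = 4 + Z + h + (4 + h + h⁴)²)
b(s(-5), 6)*(-145 - 99) = (4 - 5 + 6 + (4 + 6 + 6⁴)²)*(-145 - 99) = (4 - 5 + 6 + (4 + 6 + 1296)²)*(-244) = (4 - 5 + 6 + 1306²)*(-244) = (4 - 5 + 6 + 1705636)*(-244) = 1705641*(-244) = -416176404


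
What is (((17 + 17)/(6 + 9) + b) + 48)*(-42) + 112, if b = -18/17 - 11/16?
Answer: -1309581/680 ≈ -1925.9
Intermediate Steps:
b = -475/272 (b = -18*1/17 - 11*1/16 = -18/17 - 11/16 = -475/272 ≈ -1.7463)
(((17 + 17)/(6 + 9) + b) + 48)*(-42) + 112 = (((17 + 17)/(6 + 9) - 475/272) + 48)*(-42) + 112 = ((34/15 - 475/272) + 48)*(-42) + 112 = (2123/4080 + 48)*(-42) + 112 = (197963/4080)*(-42) + 112 = -1385741/680 + 112 = -1309581/680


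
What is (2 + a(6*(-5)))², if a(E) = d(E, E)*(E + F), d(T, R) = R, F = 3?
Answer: 659344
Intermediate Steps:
a(E) = E*(3 + E) (a(E) = E*(E + 3) = E*(3 + E))
(2 + a(6*(-5)))² = (2 + (6*(-5))*(3 + 6*(-5)))² = (2 - 30*(3 - 30))² = (2 - 30*(-27))² = (2 + 810)² = 812² = 659344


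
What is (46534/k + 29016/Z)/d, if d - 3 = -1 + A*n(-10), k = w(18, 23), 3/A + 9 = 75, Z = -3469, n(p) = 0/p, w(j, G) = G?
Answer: 80379539/79787 ≈ 1007.4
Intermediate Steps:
n(p) = 0
A = 1/22 (A = 3/(-9 + 75) = 3/66 = 3*(1/66) = 1/22 ≈ 0.045455)
k = 23
d = 2 (d = 3 + (-1 + (1/22)*0) = 3 + (-1 + 0) = 3 - 1 = 2)
(46534/k + 29016/Z)/d = (46534/23 + 29016/(-3469))/2 = (46534*(1/23) + 29016*(-1/3469))*(½) = (46534/23 - 29016/3469)*(½) = (160759078/79787)*(½) = 80379539/79787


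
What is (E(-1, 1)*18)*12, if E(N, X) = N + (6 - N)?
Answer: 1296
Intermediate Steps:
E(N, X) = 6
(E(-1, 1)*18)*12 = (6*18)*12 = 108*12 = 1296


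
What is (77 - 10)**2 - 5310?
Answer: -821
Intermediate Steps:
(77 - 10)**2 - 5310 = 67**2 - 5310 = 4489 - 5310 = -821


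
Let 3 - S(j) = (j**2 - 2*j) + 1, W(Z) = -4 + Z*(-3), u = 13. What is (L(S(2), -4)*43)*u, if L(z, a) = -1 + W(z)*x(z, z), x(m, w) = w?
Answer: -11739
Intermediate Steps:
W(Z) = -4 - 3*Z
S(j) = 2 - j**2 + 2*j (S(j) = 3 - ((j**2 - 2*j) + 1) = 3 - (1 + j**2 - 2*j) = 3 + (-1 - j**2 + 2*j) = 2 - j**2 + 2*j)
L(z, a) = -1 + z*(-4 - 3*z) (L(z, a) = -1 + (-4 - 3*z)*z = -1 + z*(-4 - 3*z))
(L(S(2), -4)*43)*u = ((-1 - (2 - 1*2**2 + 2*2)*(4 + 3*(2 - 1*2**2 + 2*2)))*43)*13 = ((-1 - (2 - 1*4 + 4)*(4 + 3*(2 - 1*4 + 4)))*43)*13 = ((-1 - (2 - 4 + 4)*(4 + 3*(2 - 4 + 4)))*43)*13 = ((-1 - 1*2*(4 + 3*2))*43)*13 = ((-1 - 1*2*(4 + 6))*43)*13 = ((-1 - 1*2*10)*43)*13 = ((-1 - 20)*43)*13 = -21*43*13 = -903*13 = -11739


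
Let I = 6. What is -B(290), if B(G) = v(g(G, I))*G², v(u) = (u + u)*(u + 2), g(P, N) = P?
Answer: -14243176000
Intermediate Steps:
v(u) = 2*u*(2 + u) (v(u) = (2*u)*(2 + u) = 2*u*(2 + u))
B(G) = 2*G³*(2 + G) (B(G) = (2*G*(2 + G))*G² = 2*G³*(2 + G))
-B(290) = -2*290³*(2 + 290) = -2*24389000*292 = -1*14243176000 = -14243176000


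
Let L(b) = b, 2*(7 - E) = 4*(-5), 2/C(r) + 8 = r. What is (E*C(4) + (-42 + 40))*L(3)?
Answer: -63/2 ≈ -31.500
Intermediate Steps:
C(r) = 2/(-8 + r)
E = 17 (E = 7 - 2*(-5) = 7 - ½*(-20) = 7 + 10 = 17)
(E*C(4) + (-42 + 40))*L(3) = (17*(2/(-8 + 4)) + (-42 + 40))*3 = (17*(2/(-4)) - 2)*3 = (17*(2*(-¼)) - 2)*3 = (17*(-½) - 2)*3 = (-17/2 - 2)*3 = -21/2*3 = -63/2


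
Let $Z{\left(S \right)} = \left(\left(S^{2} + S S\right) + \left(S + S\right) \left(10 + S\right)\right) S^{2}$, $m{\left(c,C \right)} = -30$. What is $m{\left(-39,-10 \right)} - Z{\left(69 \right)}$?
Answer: $-97238694$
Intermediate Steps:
$Z{\left(S \right)} = S^{2} \left(2 S^{2} + 2 S \left(10 + S\right)\right)$ ($Z{\left(S \right)} = \left(\left(S^{2} + S^{2}\right) + 2 S \left(10 + S\right)\right) S^{2} = \left(2 S^{2} + 2 S \left(10 + S\right)\right) S^{2} = S^{2} \left(2 S^{2} + 2 S \left(10 + S\right)\right)$)
$m{\left(-39,-10 \right)} - Z{\left(69 \right)} = -30 - 4 \cdot 69^{3} \left(5 + 69\right) = -30 - 4 \cdot 328509 \cdot 74 = -30 - 97238664 = -97238694$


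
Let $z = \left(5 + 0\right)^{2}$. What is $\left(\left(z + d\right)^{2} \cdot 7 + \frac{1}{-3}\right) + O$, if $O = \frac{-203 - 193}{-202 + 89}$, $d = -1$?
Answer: $\frac{1367923}{339} \approx 4035.2$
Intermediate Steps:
$z = 25$ ($z = 5^{2} = 25$)
$O = \frac{396}{113}$ ($O = - \frac{396}{-113} = \left(-396\right) \left(- \frac{1}{113}\right) = \frac{396}{113} \approx 3.5044$)
$\left(\left(z + d\right)^{2} \cdot 7 + \frac{1}{-3}\right) + O = \left(\left(25 - 1\right)^{2} \cdot 7 + \frac{1}{-3}\right) + \frac{396}{113} = \left(24^{2} \cdot 7 - \frac{1}{3}\right) + \frac{396}{113} = \left(576 \cdot 7 - \frac{1}{3}\right) + \frac{396}{113} = \left(4032 - \frac{1}{3}\right) + \frac{396}{113} = \frac{12095}{3} + \frac{396}{113} = \frac{1367923}{339}$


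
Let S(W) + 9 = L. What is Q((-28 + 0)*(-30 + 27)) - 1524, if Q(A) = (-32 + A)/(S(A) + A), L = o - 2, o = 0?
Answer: -111200/73 ≈ -1523.3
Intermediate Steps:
L = -2 (L = 0 - 2 = -2)
S(W) = -11 (S(W) = -9 - 2 = -11)
Q(A) = (-32 + A)/(-11 + A)
Q((-28 + 0)*(-30 + 27)) - 1524 = (-32 + (-28 + 0)*(-30 + 27))/(-11 + (-28 + 0)*(-30 + 27)) - 1524 = (-32 - 28*(-3))/(-11 - 28*(-3)) - 1524 = (-32 + 84)/(-11 + 84) - 1524 = 52/73 - 1524 = -111200/73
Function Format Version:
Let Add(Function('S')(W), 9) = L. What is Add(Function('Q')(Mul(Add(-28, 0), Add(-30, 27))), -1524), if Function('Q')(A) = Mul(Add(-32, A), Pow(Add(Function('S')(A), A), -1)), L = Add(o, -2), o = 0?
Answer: Rational(-111200, 73) ≈ -1523.3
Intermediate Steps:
L = -2 (L = Add(0, -2) = -2)
Function('S')(W) = -11 (Function('S')(W) = Add(-9, -2) = -11)
Function('Q')(A) = Mul(Pow(Add(-11, A), -1), Add(-32, A)) (Function('Q')(A) = Mul(Add(-32, A), Pow(Add(-11, A), -1)) = Mul(Pow(Add(-11, A), -1), Add(-32, A)))
Add(Function('Q')(Mul(Add(-28, 0), Add(-30, 27))), -1524) = Add(Mul(Pow(Add(-11, Mul(Add(-28, 0), Add(-30, 27))), -1), Add(-32, Mul(Add(-28, 0), Add(-30, 27)))), -1524) = Add(Mul(Pow(Add(-11, Mul(-28, -3)), -1), Add(-32, Mul(-28, -3))), -1524) = Add(Mul(Pow(Add(-11, 84), -1), Add(-32, 84)), -1524) = Add(Mul(Pow(73, -1), 52), -1524) = Add(Mul(Rational(1, 73), 52), -1524) = Add(Rational(52, 73), -1524) = Rational(-111200, 73)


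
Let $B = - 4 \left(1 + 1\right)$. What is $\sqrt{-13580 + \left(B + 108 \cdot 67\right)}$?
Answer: $4 i \sqrt{397} \approx 79.699 i$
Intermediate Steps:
$B = -8$ ($B = \left(-4\right) 2 = -8$)
$\sqrt{-13580 + \left(B + 108 \cdot 67\right)} = \sqrt{-13580 + \left(-8 + 108 \cdot 67\right)} = \sqrt{-13580 + \left(-8 + 7236\right)} = \sqrt{-13580 + 7228} = \sqrt{-6352} = 4 i \sqrt{397}$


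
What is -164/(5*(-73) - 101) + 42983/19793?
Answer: 11638065/4611769 ≈ 2.5236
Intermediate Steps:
-164/(5*(-73) - 101) + 42983/19793 = -164/(-365 - 101) + 42983*(1/19793) = -164/(-466) + 42983/19793 = -164*(-1/466) + 42983/19793 = 82/233 + 42983/19793 = 11638065/4611769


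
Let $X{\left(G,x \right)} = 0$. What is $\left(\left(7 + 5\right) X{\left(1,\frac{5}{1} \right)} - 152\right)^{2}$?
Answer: $23104$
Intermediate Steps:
$\left(\left(7 + 5\right) X{\left(1,\frac{5}{1} \right)} - 152\right)^{2} = \left(\left(7 + 5\right) 0 - 152\right)^{2} = \left(12 \cdot 0 - 152\right)^{2} = \left(0 - 152\right)^{2} = \left(-152\right)^{2} = 23104$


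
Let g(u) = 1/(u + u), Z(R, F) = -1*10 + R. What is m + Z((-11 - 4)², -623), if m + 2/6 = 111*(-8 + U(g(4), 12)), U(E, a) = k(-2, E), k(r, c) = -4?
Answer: -3352/3 ≈ -1117.3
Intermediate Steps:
Z(R, F) = -10 + R
g(u) = 1/(2*u)
U(E, a) = -4
m = -3997/3 (m = -⅓ + 111*(-8 - 4) = -⅓ + 111*(-12) = -⅓ - 1332 = -3997/3 ≈ -1332.3)
m + Z((-11 - 4)², -623) = -3997/3 + (-10 + (-11 - 4)²) = -3997/3 + (-10 + (-15)²) = -3997/3 + (-10 + 225) = -3997/3 + 215 = -3352/3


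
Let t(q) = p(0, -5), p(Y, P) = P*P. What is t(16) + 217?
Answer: 242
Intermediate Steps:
p(Y, P) = P²
t(q) = 25 (t(q) = (-5)² = 25)
t(16) + 217 = 25 + 217 = 242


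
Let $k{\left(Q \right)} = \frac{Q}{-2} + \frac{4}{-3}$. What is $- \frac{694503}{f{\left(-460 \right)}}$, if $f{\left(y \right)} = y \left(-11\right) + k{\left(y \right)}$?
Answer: $- \frac{2083509}{15866} \approx -131.32$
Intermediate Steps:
$k{\left(Q \right)} = - \frac{4}{3} - \frac{Q}{2}$ ($k{\left(Q \right)} = Q \left(- \frac{1}{2}\right) + 4 \left(- \frac{1}{3}\right) = - \frac{Q}{2} - \frac{4}{3} = - \frac{4}{3} - \frac{Q}{2}$)
$f{\left(y \right)} = - \frac{4}{3} - \frac{23 y}{2}$ ($f{\left(y \right)} = y \left(-11\right) - \left(\frac{4}{3} + \frac{y}{2}\right) = - 11 y - \left(\frac{4}{3} + \frac{y}{2}\right) = - \frac{4}{3} - \frac{23 y}{2}$)
$- \frac{694503}{f{\left(-460 \right)}} = - \frac{694503}{- \frac{4}{3} - -5290} = - \frac{694503}{- \frac{4}{3} + 5290} = - \frac{694503}{\frac{15866}{3}} = \left(-694503\right) \frac{3}{15866} = - \frac{2083509}{15866}$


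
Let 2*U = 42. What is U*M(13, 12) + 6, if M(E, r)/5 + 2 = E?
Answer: 1161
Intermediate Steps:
U = 21 (U = (½)*42 = 21)
M(E, r) = -10 + 5*E
U*M(13, 12) + 6 = 21*(-10 + 5*13) + 6 = 21*(-10 + 65) + 6 = 21*55 + 6 = 1155 + 6 = 1161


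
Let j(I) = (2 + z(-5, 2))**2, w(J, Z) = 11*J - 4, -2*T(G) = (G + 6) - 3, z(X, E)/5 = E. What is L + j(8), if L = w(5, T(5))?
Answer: 195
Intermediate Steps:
z(X, E) = 5*E
T(G) = -3/2 - G/2 (T(G) = -((G + 6) - 3)/2 = -((6 + G) - 3)/2 = -(3 + G)/2 = -3/2 - G/2)
w(J, Z) = -4 + 11*J
L = 51 (L = -4 + 11*5 = -4 + 55 = 51)
j(I) = 144 (j(I) = (2 + 5*2)**2 = (2 + 10)**2 = 12**2 = 144)
L + j(8) = 51 + 144 = 195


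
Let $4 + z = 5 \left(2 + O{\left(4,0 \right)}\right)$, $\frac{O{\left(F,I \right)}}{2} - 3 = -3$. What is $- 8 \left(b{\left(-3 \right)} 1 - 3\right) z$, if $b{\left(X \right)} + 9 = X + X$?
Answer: $864$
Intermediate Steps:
$b{\left(X \right)} = -9 + 2 X$ ($b{\left(X \right)} = -9 + \left(X + X\right) = -9 + 2 X$)
$O{\left(F,I \right)} = 0$ ($O{\left(F,I \right)} = 6 + 2 \left(-3\right) = 6 - 6 = 0$)
$z = 6$ ($z = -4 + 5 \left(2 + 0\right) = -4 + 5 \cdot 2 = -4 + 10 = 6$)
$- 8 \left(b{\left(-3 \right)} 1 - 3\right) z = - 8 \left(\left(-9 + 2 \left(-3\right)\right) 1 - 3\right) 6 = - 8 \left(\left(-9 - 6\right) 1 - 3\right) 6 = - 8 \left(\left(-15\right) 1 - 3\right) 6 = - 8 \left(-15 - 3\right) 6 = \left(-8\right) \left(-18\right) 6 = 144 \cdot 6 = 864$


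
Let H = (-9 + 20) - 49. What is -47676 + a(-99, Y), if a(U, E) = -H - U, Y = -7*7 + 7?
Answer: -47539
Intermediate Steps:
H = -38 (H = 11 - 49 = -38)
Y = -42 (Y = -49 + 7 = -42)
a(U, E) = 38 - U (a(U, E) = -1*(-38) - U = 38 - U)
-47676 + a(-99, Y) = -47676 + (38 - 1*(-99)) = -47676 + (38 + 99) = -47676 + 137 = -47539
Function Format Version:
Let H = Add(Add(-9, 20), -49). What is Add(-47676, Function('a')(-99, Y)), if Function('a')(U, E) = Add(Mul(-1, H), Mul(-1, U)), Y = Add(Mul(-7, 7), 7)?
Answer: -47539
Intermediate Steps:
H = -38 (H = Add(11, -49) = -38)
Y = -42 (Y = Add(-49, 7) = -42)
Function('a')(U, E) = Add(38, Mul(-1, U)) (Function('a')(U, E) = Add(Mul(-1, -38), Mul(-1, U)) = Add(38, Mul(-1, U)))
Add(-47676, Function('a')(-99, Y)) = Add(-47676, Add(38, Mul(-1, -99))) = Add(-47676, Add(38, 99)) = Add(-47676, 137) = -47539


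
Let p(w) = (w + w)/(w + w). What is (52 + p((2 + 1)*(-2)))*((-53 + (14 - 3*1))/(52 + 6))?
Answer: -1113/29 ≈ -38.379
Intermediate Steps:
p(w) = 1 (p(w) = (2*w)/((2*w)) = (2*w)*(1/(2*w)) = 1)
(52 + p((2 + 1)*(-2)))*((-53 + (14 - 3*1))/(52 + 6)) = (52 + 1)*((-53 + (14 - 3*1))/(52 + 6)) = 53*((-53 + (14 - 3))/58) = 53*((-53 + 11)*(1/58)) = 53*(-42*1/58) = 53*(-21/29) = -1113/29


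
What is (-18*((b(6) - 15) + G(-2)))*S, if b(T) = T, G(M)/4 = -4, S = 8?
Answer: 3600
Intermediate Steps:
G(M) = -16 (G(M) = 4*(-4) = -16)
(-18*((b(6) - 15) + G(-2)))*S = -18*((6 - 15) - 16)*8 = -18*(-9 - 16)*8 = -18*(-25)*8 = 450*8 = 3600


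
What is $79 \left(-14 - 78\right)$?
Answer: $-7268$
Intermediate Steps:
$79 \left(-14 - 78\right) = 79 \left(-92\right) = -7268$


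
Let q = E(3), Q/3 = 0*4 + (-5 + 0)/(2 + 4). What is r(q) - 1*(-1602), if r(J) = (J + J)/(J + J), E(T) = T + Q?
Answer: 1603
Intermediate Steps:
Q = -5/2 (Q = 3*(0*4 + (-5 + 0)/(2 + 4)) = 3*(0 - 5/6) = 3*(0 - 5*⅙) = 3*(0 - ⅚) = 3*(-⅚) = -5/2 ≈ -2.5000)
E(T) = -5/2 + T (E(T) = T - 5/2 = -5/2 + T)
q = ½ (q = -5/2 + 3 = ½ ≈ 0.50000)
r(J) = 1 (r(J) = (2*J)/((2*J)) = (2*J)*(1/(2*J)) = 1)
r(q) - 1*(-1602) = 1 - 1*(-1602) = 1 + 1602 = 1603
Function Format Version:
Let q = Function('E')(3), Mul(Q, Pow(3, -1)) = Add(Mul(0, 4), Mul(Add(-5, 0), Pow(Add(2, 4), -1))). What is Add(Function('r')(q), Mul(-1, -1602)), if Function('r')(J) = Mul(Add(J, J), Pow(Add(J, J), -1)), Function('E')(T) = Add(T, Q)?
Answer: 1603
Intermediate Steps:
Q = Rational(-5, 2) (Q = Mul(3, Add(Mul(0, 4), Mul(Add(-5, 0), Pow(Add(2, 4), -1)))) = Mul(3, Add(0, Mul(-5, Pow(6, -1)))) = Mul(3, Add(0, Mul(-5, Rational(1, 6)))) = Mul(3, Add(0, Rational(-5, 6))) = Mul(3, Rational(-5, 6)) = Rational(-5, 2) ≈ -2.5000)
Function('E')(T) = Add(Rational(-5, 2), T) (Function('E')(T) = Add(T, Rational(-5, 2)) = Add(Rational(-5, 2), T))
q = Rational(1, 2) (q = Add(Rational(-5, 2), 3) = Rational(1, 2) ≈ 0.50000)
Function('r')(J) = 1 (Function('r')(J) = Mul(Mul(2, J), Pow(Mul(2, J), -1)) = Mul(Mul(2, J), Mul(Rational(1, 2), Pow(J, -1))) = 1)
Add(Function('r')(q), Mul(-1, -1602)) = Add(1, Mul(-1, -1602)) = Add(1, 1602) = 1603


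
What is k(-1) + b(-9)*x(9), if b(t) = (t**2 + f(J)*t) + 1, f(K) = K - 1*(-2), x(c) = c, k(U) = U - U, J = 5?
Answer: 171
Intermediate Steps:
k(U) = 0
f(K) = 2 + K (f(K) = K + 2 = 2 + K)
b(t) = 1 + t**2 + 7*t (b(t) = (t**2 + (2 + 5)*t) + 1 = (t**2 + 7*t) + 1 = 1 + t**2 + 7*t)
k(-1) + b(-9)*x(9) = 0 + (1 + (-9)**2 + 7*(-9))*9 = 0 + (1 + 81 - 63)*9 = 0 + 19*9 = 0 + 171 = 171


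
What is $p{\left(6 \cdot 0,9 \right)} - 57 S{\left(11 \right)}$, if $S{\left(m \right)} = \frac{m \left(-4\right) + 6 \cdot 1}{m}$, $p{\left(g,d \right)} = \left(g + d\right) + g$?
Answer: $\frac{2265}{11} \approx 205.91$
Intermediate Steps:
$p{\left(g,d \right)} = d + 2 g$ ($p{\left(g,d \right)} = \left(d + g\right) + g = d + 2 g$)
$S{\left(m \right)} = \frac{6 - 4 m}{m}$ ($S{\left(m \right)} = \frac{- 4 m + 6}{m} = \frac{6 - 4 m}{m}$)
$p{\left(6 \cdot 0,9 \right)} - 57 S{\left(11 \right)} = \left(9 + 2 \cdot 6 \cdot 0\right) - 57 \left(-4 + \frac{6}{11}\right) = \left(9 + 2 \cdot 0\right) - 57 \left(-4 + 6 \cdot \frac{1}{11}\right) = \left(9 + 0\right) - 57 \left(-4 + \frac{6}{11}\right) = 9 - - \frac{2166}{11} = 9 + \frac{2166}{11} = \frac{2265}{11}$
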